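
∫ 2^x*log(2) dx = 2^x + C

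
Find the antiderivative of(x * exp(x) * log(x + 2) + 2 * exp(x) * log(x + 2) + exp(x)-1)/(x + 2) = (exp(x) - 1)*log(x + 2) + C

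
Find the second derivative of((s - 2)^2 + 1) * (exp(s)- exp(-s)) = (s^2*exp(2*s) - s^2 + 8*s - exp(2*s) - 15)*exp(-s)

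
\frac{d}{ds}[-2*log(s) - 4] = -2/s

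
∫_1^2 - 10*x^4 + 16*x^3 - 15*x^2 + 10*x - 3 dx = -25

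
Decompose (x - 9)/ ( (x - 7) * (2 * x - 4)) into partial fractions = 7/(10*(x - 2)) - 1/(5*(x - 7))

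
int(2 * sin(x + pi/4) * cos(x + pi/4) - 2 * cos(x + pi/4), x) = (sin(x + pi/4) - 1)^2 + C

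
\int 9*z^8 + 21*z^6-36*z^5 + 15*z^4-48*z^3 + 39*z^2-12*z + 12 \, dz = z^9 + 3*z^7 - 6*z^6 + 3*z^5 - 12*z^4 + 13*z^3 - 6*z^2 + 12*z + C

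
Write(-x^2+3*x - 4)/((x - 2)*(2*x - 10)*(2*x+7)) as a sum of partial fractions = -107/(374*(2*x + 7)) + 1/(33*(x - 2)) - 7/(51*(x - 5))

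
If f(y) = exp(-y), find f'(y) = -exp(-y)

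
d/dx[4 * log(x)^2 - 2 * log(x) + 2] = (8*log(x) - 2)/x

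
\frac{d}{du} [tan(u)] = cos(u)^(-2)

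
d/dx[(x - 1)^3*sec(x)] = (x - 1)^2*(x*sin(x)/cos(x) - sin(x)/cos(x) + 3)/cos(x)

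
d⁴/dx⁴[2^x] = 2^x*log(2)^4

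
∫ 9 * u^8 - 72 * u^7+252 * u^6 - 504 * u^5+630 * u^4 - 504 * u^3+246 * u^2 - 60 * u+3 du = u^9 - 9*u^8 + 36*u^7 - 84*u^6 + 126*u^5 - 126*u^4 + 82*u^3 - 30*u^2 + 3*u + C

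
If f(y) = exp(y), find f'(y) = exp(y)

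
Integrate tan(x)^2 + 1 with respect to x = tan(x) + C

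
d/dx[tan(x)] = cos(x)^(-2)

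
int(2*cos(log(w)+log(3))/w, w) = 2*sin(log(3*w)) + C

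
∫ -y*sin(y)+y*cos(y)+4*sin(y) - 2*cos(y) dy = sqrt(2)*(y - 3)*sin(y + pi/4) + C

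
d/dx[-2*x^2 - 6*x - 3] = -4*x - 6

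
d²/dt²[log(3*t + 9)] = -1/(t^2 + 6*t + 9)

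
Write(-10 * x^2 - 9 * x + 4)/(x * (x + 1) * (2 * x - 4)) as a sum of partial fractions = 1/(2*(x + 1)) - 9/(2*(x - 2)) - 1/x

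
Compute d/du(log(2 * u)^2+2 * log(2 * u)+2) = (2*log(u) + 2*log(2) + 2)/u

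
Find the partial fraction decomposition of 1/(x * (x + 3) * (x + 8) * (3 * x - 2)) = 27/(572*(3*x - 2)) - 1/(1040*(x + 8)) + 1/(165*(x + 3)) - 1/(48*x)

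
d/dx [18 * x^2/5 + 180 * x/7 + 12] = 36*x/5 + 180/7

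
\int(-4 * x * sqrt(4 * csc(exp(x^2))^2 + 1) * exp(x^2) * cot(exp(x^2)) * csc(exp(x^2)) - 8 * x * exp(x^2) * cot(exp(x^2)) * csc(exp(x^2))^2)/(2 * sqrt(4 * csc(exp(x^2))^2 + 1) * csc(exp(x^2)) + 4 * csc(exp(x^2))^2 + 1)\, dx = log(sqrt(4*csc(exp(x^2))^2 + 1) + 2*csc(exp(x^2))) + C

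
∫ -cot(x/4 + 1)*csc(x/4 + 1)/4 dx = csc(x/4 + 1) + C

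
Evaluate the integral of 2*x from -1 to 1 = 0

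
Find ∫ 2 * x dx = x^2 + C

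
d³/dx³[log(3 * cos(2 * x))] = -16*sin(2*x)/cos(2*x)^3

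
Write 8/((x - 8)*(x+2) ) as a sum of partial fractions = -4/(5*(x + 2)) + 4/(5*(x - 8))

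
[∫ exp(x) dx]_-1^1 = E - exp(-1)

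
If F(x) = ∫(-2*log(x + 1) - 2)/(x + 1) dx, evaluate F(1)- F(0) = -2*log(2) - log(2)^2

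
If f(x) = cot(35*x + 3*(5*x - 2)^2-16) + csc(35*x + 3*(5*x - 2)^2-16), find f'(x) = 25*(-6*x*cos(-75*x^2 + 25*x + 4) - 6*x + cos(-75*x^2 + 25*x + 4) + 1)/sin(-75*x^2 + 25*x + 4)^2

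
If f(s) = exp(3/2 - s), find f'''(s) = -exp(3/2 - s)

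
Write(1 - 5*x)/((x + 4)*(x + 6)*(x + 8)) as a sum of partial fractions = 41/(8*(x + 8)) - 31/(4*(x + 6)) + 21/(8*(x + 4))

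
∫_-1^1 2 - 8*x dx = 4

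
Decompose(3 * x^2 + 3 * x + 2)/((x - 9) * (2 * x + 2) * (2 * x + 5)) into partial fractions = 53/(138*(2*x + 5)) - 1/(30*(x + 1)) + 68/(115*(x - 9))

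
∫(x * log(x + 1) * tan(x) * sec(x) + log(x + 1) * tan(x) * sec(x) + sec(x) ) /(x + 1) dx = log(x + 1)*sec(x) + C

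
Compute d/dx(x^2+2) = 2*x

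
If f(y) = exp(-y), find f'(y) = -exp(-y)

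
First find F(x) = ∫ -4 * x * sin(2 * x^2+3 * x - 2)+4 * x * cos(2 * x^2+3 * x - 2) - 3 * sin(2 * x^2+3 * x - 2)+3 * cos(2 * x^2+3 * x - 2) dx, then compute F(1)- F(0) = cos(3) + sin(3) - cos(2) + sin(2)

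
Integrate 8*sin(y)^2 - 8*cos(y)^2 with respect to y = -4*sin(2*y) + C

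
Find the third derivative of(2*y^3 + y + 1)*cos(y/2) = y^3*sin(y/2)/4 - 9*y^2*cos(y/2)/2 - 143*y*sin(y/2)/8 + sin(y/2)/8 + 45*cos(y/2)/4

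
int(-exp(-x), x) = exp(-x) + C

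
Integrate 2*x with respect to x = x^2 + C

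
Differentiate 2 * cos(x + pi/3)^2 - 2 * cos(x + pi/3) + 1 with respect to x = 2*sin(x + pi/3) - 2*cos(2*x + pi/6)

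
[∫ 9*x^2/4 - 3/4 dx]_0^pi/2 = -3*pi/8 + 3*pi^3/32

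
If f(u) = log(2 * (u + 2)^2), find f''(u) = -2/(u^2 + 4*u + 4)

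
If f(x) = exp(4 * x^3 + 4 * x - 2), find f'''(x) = 1728*x^6*exp(4*x^3 + 4*x - 2) + 1728*x^4*exp(4*x^3 + 4*x - 2) + 864*x^3*exp(4*x^3 + 4*x - 2) + 576*x^2*exp(4*x^3 + 4*x - 2) + 288*x*exp(4*x^3 + 4*x - 2) + 88*exp(4*x^3 + 4*x - 2)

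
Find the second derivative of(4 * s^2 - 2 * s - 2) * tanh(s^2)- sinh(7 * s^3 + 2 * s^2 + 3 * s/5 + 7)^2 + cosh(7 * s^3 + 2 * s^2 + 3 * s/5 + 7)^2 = -32*s^4*sinh(s^2)/cosh(s^2)^3 + 16*s^3*sinh(s^2)/cosh(s^2)^3 + 16*s^2*sinh(s^2)/cosh(s^2)^3 + 40*s^2/cosh(s^2)^2 - 12*s/cosh(s^2)^2 + 8*tanh(s^2) - 4/cosh(s^2)^2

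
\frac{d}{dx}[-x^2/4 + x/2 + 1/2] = 1/2 - x/2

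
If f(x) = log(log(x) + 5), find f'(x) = 1/(x*log(x) + 5*x)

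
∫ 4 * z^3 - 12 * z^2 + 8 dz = z^4 - 4*z^3 + 8*z + C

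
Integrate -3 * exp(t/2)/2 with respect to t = -3*exp(t/2) + C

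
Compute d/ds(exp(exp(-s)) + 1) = -exp(-s + exp(-s))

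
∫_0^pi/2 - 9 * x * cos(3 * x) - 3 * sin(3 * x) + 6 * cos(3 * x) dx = -2 + 3*pi/2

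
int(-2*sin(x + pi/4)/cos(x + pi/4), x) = 2*log(cos(x + pi/4)) + C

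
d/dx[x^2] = 2*x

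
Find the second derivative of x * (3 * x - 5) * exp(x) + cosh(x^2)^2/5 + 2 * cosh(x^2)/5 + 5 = 3*x^2*exp(x) + 8*x^2*cosh(x^2)/5 + 8*x^2*cosh(2*x^2)/5 + 7*x*exp(x) - 4*exp(x) + 4*sinh(x^2)/5 + 2*sinh(2*x^2)/5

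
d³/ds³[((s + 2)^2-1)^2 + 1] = 24*s + 48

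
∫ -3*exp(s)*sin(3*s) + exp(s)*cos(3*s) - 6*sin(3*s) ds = (exp(s) + 2)*cos(3*s) + C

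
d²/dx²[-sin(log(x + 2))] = sqrt(2)*sin(log(x + 2) + pi/4)/(x^2 + 4*x + 4)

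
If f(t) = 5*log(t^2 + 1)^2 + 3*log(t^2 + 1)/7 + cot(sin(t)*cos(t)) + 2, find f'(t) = (-7*t^2*cos(2*t)/sin(sin(2*t)/2)^2 + 140*t*log(t^2 + 1) + 6*t - 7*cos(2*t)/sin(sin(2*t)/2)^2)/(7*t^2 + 7)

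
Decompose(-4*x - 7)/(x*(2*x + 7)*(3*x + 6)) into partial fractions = 4/(9*(2*x + 7)) - 1/(18*(x + 2)) - 1/(6*x)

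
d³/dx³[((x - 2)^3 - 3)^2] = 120*x^3 - 720*x^2 + 1440*x - 996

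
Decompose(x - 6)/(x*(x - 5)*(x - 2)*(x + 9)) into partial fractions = 5/(462*(x + 9)) + 2/(33*(x - 2)) - 1/(210*(x - 5)) - 1/(15*x)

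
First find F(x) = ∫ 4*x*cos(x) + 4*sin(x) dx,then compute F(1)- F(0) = 4*sin(1)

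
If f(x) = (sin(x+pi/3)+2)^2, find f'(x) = 4*cos(x + pi/3) + cos(2*x + pi/6)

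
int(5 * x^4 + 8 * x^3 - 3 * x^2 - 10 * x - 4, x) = x^5 + 2*x^4 - x^3 - 5*x^2 - 4*x + C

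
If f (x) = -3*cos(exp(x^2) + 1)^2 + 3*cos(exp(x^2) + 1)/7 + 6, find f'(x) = 6*x*(-sin(exp(x^2) + 1)/7 + sin(2*(exp(x^2) + 1)))*exp(x^2)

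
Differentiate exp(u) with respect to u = exp(u)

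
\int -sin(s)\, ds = cos(s) + C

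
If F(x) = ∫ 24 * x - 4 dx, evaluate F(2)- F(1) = 32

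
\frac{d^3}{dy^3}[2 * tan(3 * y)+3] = 324*tan(3*y)^4 + 432*tan(3*y)^2 + 108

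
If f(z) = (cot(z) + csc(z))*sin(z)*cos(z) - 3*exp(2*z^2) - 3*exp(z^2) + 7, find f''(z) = -48*z^2*exp(2*z^2) - 12*z^2*exp(z^2) - 12*exp(2*z^2) - 6*exp(z^2) - cos(z) - 2*cos(2*z)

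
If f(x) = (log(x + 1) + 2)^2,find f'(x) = (2*log(x + 1) + 4)/(x + 1)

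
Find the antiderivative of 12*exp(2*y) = 6*exp(2*y) + C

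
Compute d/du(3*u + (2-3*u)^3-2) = -81*u^2 + 108*u - 33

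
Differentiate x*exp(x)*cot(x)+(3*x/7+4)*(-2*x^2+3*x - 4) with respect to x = -18*x^2/7 + x*exp(x)/tan(x) - x*exp(x)/sin(x)^2 - 94*x/7 + exp(x)/tan(x) + 72/7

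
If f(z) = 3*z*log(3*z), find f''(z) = 3/z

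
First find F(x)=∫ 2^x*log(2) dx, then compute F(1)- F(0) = 1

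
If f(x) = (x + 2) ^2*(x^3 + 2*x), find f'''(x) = 60*x^2 + 96*x + 36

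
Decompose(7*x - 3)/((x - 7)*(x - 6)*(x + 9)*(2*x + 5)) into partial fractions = -164/(4199*(2*x + 5)) + 11/(520*(x + 9)) - 13/(85*(x - 6)) + 23/(152*(x - 7))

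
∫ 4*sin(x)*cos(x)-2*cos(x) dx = 2*(sin(x) - 1)*sin(x) + C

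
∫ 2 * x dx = x^2 + C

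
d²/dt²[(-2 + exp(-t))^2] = (4 - 4*exp(t))*exp(-2*t)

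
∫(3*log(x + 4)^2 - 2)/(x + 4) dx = (log(x + 4)^2 - 2)*log(x + 4) + C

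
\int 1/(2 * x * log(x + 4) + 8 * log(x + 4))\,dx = log(log(x + 4))/2 + C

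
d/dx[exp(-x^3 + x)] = -3*x^2*exp(-x^3 + x) + exp(-x^3 + x)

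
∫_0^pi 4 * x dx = 2*pi^2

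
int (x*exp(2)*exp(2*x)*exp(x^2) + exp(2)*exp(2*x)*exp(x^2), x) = exp(x^2 + 2*x + 2)/2 + C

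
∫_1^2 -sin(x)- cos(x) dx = -sin(2) - cos(1) + cos(2) + sin(1)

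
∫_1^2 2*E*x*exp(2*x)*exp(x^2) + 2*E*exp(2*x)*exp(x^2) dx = -exp(4) + exp(9)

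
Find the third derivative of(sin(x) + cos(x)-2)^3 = -27*sqrt(2)*sin(3*x + pi/4)/2 + 48*cos(2*x) - 27*sqrt(2)*cos(x + pi/4)/2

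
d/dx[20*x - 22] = 20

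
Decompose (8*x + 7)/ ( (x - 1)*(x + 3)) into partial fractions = 17/(4*(x + 3)) + 15/(4*(x - 1))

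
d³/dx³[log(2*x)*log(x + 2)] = (2*x^3*log(x) + 2*x^3*log(x + 2) - 6*x^3 + 2*x^3*log(2) + 12*x^2*log(x + 2) - 18*x^2 + 24*x*log(x + 2) - 12*x + 16*log(x + 2))/(x^6 + 6*x^5 + 12*x^4 + 8*x^3)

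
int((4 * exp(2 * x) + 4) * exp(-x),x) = 8*sinh(x) + C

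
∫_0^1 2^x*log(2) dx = 1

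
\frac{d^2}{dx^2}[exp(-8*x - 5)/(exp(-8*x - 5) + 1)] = (-64*exp(8*x + 5) + 64*exp(16*x + 10))/(exp(15)*exp(24*x) + 3*exp(10)*exp(16*x) + 3*exp(5)*exp(8*x) + 1)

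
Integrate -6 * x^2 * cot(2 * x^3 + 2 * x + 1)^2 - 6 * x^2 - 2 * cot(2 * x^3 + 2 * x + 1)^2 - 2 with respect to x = cot(2*x^3 + 2*x + 1) + C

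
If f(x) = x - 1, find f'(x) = 1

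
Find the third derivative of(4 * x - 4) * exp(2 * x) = 32*x*exp(2*x) + 16*exp(2*x)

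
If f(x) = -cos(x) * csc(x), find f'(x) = sin(x)^(-2)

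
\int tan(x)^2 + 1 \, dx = tan(x) + C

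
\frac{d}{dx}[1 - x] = -1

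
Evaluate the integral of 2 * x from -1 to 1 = 0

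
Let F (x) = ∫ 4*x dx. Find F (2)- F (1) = 6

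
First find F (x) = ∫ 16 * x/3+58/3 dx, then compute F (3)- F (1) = 60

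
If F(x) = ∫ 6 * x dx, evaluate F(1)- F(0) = 3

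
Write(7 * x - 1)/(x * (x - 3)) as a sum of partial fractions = 20/(3*(x - 3)) + 1/(3*x)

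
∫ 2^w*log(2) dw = 2^w + C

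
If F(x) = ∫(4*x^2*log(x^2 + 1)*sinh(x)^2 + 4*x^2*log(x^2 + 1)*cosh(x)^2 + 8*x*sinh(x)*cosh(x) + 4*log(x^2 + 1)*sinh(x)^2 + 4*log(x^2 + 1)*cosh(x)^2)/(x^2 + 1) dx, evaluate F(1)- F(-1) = 4*log(2)*sinh(2)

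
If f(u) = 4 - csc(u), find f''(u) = 1/sin(u) - 2/sin(u)^3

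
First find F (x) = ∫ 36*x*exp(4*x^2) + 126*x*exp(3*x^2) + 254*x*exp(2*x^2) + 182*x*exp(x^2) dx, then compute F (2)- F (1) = -(7 + 7*E + 3*exp(2))^2/2 - 18*exp(2) - 42*E + 42*exp(4) + 18*exp(8) + (7 + 7*exp(4) + 3*exp(8))^2/2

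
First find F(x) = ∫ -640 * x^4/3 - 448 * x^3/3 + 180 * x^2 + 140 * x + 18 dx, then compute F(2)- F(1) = -3704/3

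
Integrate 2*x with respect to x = x^2 + C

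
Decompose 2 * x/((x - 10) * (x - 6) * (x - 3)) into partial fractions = 2/(7*(x - 3)) - 1/(x - 6) + 5/(7*(x - 10))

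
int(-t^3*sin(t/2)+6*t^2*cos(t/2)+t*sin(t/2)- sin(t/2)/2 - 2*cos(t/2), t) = (2*t^3 - 2*t + 1)*cos(t/2) + C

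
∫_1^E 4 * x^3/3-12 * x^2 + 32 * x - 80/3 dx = -5/3 + (-2 + E/3)*(-2 + E)^3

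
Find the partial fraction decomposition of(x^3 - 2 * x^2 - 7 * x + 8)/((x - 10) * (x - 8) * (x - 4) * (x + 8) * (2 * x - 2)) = -1/(108*(x + 8)) + 1/(144*(x - 4)) - 3/(16*(x - 8)) + 41/(216*(x - 10))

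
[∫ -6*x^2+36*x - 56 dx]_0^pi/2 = -54 - pi + 2*(3 - pi/2)^3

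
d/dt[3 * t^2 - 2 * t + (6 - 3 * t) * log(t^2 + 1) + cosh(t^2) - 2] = (2*t^3*sinh(t^2) + 6*t^3 - 3*t^2*log(t^2 + 1) - 8*t^2 + 2*t*sinh(t^2) + 18*t - 3*log(t^2 + 1) - 2)/(t^2 + 1)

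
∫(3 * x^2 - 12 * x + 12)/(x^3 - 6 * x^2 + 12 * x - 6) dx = log((x - 2)^3 + 2) + C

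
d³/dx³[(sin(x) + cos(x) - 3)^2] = -8*cos(2*x) + 6*sqrt(2)*cos(x + pi/4)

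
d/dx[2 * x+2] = 2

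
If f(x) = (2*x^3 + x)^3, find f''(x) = 576*x^7 + 504*x^5 + 120*x^3 + 6*x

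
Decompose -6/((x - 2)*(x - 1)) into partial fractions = 6/(x - 1) - 6/(x - 2)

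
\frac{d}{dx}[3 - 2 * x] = -2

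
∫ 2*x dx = x^2 + C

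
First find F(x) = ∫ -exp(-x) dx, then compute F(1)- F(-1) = -E + exp(-1)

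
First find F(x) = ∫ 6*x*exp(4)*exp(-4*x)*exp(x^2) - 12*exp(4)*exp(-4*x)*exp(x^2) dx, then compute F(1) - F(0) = -3*exp(4) + 3*E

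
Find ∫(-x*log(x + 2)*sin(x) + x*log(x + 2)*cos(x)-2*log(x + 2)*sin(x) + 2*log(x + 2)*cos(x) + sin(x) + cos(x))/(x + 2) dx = sqrt(2)*log(x + 2)*sin(x + pi/4) + C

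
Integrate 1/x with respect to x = log(5*x) + C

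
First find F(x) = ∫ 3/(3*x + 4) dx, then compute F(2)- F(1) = -log(7) + log(10)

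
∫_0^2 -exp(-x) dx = -1 + exp(-2)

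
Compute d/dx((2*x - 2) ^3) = 24*x^2 - 48*x + 24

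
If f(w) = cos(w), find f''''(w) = cos(w)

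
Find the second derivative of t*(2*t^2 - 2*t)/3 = 4*t - 4/3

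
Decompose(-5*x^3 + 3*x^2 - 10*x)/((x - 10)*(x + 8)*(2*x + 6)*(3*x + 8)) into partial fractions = -241/(76*(3*x + 8)) - 59/(60*(x + 8)) + 96/(65*(x + 3)) - 200/(741*(x - 10))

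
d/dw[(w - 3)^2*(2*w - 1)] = 6*w^2 - 26*w + 24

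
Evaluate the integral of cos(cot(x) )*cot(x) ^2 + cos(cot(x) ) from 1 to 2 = -sin(cot(2)) + sin(cot(1))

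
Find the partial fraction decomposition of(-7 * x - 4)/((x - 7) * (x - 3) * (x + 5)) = 31/(96*(x + 5)) + 25/(32*(x - 3)) - 53/(48*(x - 7))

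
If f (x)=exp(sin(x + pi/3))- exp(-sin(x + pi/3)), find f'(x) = (exp(sqrt(3)*cos(x))*exp(sin(x)) + 1)*exp(-sin(x + pi/3))*cos(x + pi/3)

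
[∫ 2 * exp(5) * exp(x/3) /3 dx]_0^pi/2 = -2*exp(5) + 2*exp(pi/6 + 5)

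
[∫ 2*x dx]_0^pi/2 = pi^2/4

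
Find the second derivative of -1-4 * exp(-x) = -4*exp(-x)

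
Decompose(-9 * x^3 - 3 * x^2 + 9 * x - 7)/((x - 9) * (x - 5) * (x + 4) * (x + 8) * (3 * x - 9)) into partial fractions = 4337/(29172*(x + 8)) - 485/(9828*(x + 4)) - 125/(1386*(x - 3)) + 581/(1404*(x - 5)) - 3365/(7956*(x - 9))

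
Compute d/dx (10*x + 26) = 10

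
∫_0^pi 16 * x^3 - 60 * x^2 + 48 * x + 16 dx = (-2 + pi)^3*(4 + 4*pi) + 32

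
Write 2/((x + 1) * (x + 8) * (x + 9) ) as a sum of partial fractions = 1/(4*(x + 9)) - 2/(7*(x + 8)) + 1/(28*(x + 1))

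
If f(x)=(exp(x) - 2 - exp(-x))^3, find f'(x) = (3*exp(6*x) - 12*exp(5*x) + 9*exp(4*x) + 9*exp(2*x) + 12*exp(x) + 3)*exp(-3*x)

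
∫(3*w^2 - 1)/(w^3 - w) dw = log(3*w^3 - 3*w) + C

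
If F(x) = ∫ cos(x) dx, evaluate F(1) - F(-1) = 2*sin(1)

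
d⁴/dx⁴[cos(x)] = cos(x)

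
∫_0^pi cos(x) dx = 0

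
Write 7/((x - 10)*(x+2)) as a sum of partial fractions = -7/(12*(x + 2)) + 7/(12*(x - 10))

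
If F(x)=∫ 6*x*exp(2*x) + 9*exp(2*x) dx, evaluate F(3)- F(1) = -6*exp(2) + 12*exp(6)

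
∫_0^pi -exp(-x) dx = -1 + exp(-pi)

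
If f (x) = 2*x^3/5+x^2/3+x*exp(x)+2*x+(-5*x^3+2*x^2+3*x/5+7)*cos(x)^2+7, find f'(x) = 5*x^3*sin(2*x) - 2*x^2*sin(2*x) - 15*x^2*cos(x)^2 + 6*x^2/5 + x*exp(x) - 3*x*sin(2*x)/5 + 4*x*cos(x)^2 + 2*x/3 + exp(x) - 7*sin(2*x) + 3*cos(x)^2/5 + 2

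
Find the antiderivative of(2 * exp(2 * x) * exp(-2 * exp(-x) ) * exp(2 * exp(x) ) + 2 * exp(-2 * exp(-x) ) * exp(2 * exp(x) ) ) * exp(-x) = exp(4*sinh(x)) + C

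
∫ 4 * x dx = 2*x^2 + C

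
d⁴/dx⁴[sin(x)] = sin(x)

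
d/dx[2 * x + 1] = 2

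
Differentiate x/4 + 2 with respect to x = 1/4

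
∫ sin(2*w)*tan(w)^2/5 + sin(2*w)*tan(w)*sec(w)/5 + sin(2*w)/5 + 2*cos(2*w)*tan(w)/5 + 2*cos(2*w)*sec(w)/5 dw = 2*(sin(w) + 1)*sin(w)/5 + C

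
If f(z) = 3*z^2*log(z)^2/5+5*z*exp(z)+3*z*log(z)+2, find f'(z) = 5*z*exp(z) + 6*z*log(z)^2/5 + 6*z*log(z)/5 + 5*exp(z) + 3*log(z) + 3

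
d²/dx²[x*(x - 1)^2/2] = 3*x - 2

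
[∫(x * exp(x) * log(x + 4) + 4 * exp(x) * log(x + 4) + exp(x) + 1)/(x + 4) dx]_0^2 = -4*log(2) + (1 + exp(2))*log(6)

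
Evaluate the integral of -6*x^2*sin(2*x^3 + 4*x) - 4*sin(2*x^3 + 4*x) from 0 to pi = -1 + cos(2*pi^3)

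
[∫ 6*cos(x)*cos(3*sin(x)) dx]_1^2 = -2*sin(3*sin(1)) + 2*sin(3*sin(2))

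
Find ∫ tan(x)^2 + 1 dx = tan(x) + C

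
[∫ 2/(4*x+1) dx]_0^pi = log(1 + 4*pi)/2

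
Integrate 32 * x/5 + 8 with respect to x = 16*x^2/5 + 8*x + C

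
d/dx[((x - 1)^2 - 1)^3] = 6*x^5 - 30*x^4 + 48*x^3 - 24*x^2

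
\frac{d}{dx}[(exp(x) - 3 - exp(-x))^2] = (2*exp(4*x) - 6*exp(3*x) - 6*exp(x) - 2)*exp(-2*x)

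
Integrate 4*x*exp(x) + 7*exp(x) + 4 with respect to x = (4*x + 3)*(exp(x) + 1) + C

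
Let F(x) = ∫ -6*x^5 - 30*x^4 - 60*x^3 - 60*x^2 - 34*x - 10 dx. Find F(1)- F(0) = -69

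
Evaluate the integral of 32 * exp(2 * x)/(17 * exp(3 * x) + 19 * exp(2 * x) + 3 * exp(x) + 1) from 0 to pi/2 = -log(5) + log(1 + 16*exp(pi)/(1 + exp(pi/2))^2)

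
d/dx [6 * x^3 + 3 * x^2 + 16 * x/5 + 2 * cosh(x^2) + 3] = 18*x^2 + 4*x*sinh(x^2) + 6*x + 16/5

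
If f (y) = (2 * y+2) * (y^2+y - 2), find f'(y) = 6*y^2 + 8*y - 2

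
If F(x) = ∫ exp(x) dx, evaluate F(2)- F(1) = -E + exp(2)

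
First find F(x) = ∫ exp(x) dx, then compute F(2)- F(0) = -1 + exp(2)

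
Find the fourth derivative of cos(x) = cos(x)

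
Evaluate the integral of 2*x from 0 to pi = pi^2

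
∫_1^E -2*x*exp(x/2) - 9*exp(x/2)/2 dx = (-4*E - 1)*exp(E/2) + 5*exp(1/2)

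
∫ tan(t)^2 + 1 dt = tan(t) + C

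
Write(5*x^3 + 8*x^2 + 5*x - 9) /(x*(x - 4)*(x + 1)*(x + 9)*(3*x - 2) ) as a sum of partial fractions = 51/(2900*(3*x - 2)) - 339/(3016*(x + 9)) + 11/(200*(x + 1)) + 459/(2600*(x - 4)) - 1/(8*x)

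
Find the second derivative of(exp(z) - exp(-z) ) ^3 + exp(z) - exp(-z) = (9*exp(6*z) - 2*exp(4*z) + 2*exp(2*z) - 9)*exp(-3*z)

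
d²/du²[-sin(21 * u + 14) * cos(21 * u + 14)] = 882*sin(42*u + 28)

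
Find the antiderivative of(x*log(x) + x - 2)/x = (x - 2)*log(x) + C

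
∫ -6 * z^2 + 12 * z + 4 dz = -2*z^3 + 6*z^2 + 4*z + C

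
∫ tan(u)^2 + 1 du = tan(u) + C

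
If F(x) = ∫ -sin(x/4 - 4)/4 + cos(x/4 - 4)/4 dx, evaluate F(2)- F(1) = cos(7/2) + sin(15/4) - sin(7/2) - cos(15/4)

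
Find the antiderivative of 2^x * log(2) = 2^x + C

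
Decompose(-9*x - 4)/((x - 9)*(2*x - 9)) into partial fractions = 89/(9*(2*x - 9)) - 85/(9*(x - 9))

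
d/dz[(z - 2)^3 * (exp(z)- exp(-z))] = (z^3*exp(2*z) + z^3 - 3*z^2*exp(2*z) - 9*z^2 + 24*z + 4*exp(2*z) - 20)*exp(-z)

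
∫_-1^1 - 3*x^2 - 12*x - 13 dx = -28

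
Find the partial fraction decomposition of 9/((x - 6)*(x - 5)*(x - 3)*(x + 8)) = -9/(2002*(x + 8)) + 3/(22*(x - 3)) - 9/(26*(x - 5)) + 3/(14*(x - 6))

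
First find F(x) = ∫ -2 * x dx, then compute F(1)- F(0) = -1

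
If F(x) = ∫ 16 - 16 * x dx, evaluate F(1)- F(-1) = 32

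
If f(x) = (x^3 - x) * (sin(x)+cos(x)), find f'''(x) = sqrt(2)*(-x^3*cos(x + pi/4) - 9*x^2*sin(x + pi/4) + 19*x*cos(x + pi/4) + 9*sin(x + pi/4))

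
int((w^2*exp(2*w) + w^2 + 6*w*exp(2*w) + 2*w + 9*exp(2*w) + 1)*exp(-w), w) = 2*((w + 2)^2 + 1)*sinh(w) + C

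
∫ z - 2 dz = z^2/2 - 2*z + C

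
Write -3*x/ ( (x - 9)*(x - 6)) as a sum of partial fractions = 6/(x - 6) - 9/(x - 9)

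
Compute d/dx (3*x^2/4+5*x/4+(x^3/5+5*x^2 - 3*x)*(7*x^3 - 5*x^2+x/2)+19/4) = 42*x^5/5 + 170*x^4 - 918*x^3/5 + 105*x^2/2 - 3*x/2 + 5/4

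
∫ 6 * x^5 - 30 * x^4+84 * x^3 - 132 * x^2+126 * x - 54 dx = x^6 - 6*x^5 + 21*x^4 - 44*x^3 + 63*x^2 - 54*x + C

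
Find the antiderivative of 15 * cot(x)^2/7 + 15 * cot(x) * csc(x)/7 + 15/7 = -15*cot(x)/7 - 15*csc(x)/7 + C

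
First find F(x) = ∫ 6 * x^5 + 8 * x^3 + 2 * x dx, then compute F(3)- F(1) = 896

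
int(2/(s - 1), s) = log(3*s^2 - 6*s + 3) + C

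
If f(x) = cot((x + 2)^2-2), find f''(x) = 2*(4*x^2*cos(x^2 + 4*x + 2)/sin(x^2 + 4*x + 2) + 16*x*cos(x^2 + 4*x + 2)/sin(x^2 + 4*x + 2) - 1 + 16*cos(x^2 + 4*x + 2)/sin(x^2 + 4*x + 2))/sin(x^2 + 4*x + 2)^2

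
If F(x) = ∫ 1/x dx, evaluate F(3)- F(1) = log(3)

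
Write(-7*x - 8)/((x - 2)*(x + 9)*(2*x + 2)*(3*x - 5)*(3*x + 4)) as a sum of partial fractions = -1/(115*(3*x + 4)) + 59/(512*(3*x - 5)) + 5/(11776*(x + 9)) - 1/(384*(x + 1)) - 1/(30*(x - 2))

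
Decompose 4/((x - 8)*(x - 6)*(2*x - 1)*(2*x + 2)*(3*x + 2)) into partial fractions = -81/(1820*(3*x + 2)) + 32/(3465*(2*x - 1)) + 2/(189*(x + 1)) - 1/(1540*(x - 6)) + 1/(3510*(x - 8))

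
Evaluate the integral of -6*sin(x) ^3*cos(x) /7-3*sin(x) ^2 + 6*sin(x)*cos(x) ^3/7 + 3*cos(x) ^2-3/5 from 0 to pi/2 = -3*pi/10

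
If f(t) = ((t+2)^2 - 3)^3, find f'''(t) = 120*t^3 + 720*t^2 + 1224*t + 528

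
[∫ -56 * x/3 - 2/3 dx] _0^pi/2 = -7*pi^2/3 - pi/3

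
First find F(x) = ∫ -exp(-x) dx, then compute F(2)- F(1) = -exp(-1) + exp(-2)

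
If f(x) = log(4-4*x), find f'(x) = 1/(x - 1)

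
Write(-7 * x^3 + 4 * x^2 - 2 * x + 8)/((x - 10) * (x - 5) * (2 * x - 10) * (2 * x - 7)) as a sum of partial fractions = 667/(78*(2*x - 7)) + 311/(75*(x - 5)) + 259/(10*(x - 5)^2) - 3306/(325*(x - 10))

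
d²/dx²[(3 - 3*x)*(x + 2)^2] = -18*x - 18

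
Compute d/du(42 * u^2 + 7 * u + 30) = 84*u + 7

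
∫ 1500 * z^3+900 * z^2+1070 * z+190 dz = 375*z^4 + 300*z^3 + 535*z^2 + 190*z + C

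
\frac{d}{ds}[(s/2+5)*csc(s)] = -s*cot(s)*csc(s)/2 - 5*cot(s)*csc(s) + csc(s)/2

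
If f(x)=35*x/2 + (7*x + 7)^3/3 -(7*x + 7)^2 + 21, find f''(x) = 686*x + 588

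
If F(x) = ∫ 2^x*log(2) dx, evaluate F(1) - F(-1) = 3/2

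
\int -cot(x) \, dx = log(csc(x)) + C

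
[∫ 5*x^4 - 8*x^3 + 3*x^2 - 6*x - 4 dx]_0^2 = -12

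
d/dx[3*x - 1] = 3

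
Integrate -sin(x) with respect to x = cos(x) + C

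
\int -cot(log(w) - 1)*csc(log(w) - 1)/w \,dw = csc(log(w) - 1) + C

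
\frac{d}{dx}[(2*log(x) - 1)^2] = (8*log(x) - 4)/x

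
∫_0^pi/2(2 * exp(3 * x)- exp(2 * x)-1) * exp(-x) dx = (-1 + exp(pi/2))*(-exp(-pi/2) + exp(pi/2))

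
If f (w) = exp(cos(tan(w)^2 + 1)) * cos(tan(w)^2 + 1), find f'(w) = -(2*exp(1 - cos(2/(cos(2*w) + 1)))*exp(cos(2/(cos(2*w) + 1)))*sin(2/(cos(2*w) + 1)) + E*sin(4/(cos(2*w) + 1)))*exp(cos(2/(cos(2*w) + 1)) - 1)*sin(w)/cos(w)^3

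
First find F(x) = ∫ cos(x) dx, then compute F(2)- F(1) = -sin(1) + sin(2)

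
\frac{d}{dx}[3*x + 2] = 3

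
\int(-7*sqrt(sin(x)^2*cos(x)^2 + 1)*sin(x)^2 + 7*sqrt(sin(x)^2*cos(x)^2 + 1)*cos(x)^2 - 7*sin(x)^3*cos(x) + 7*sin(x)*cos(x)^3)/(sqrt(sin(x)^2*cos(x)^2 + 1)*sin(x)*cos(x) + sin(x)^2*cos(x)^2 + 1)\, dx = 7*log(sqrt(2)*sqrt(9 - cos(4*x))/4 + sin(2*x)/2) + C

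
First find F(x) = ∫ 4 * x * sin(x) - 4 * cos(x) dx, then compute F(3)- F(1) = 4*cos(1) - 12*cos(3)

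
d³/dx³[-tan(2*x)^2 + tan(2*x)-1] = -192*tan(2*x)^5 + 48*tan(2*x)^4 - 320*tan(2*x)^3 + 64*tan(2*x)^2 - 128*tan(2*x) + 16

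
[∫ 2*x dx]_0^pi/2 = pi^2/4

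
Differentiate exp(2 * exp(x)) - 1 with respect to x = 2*exp(x + 2*exp(x))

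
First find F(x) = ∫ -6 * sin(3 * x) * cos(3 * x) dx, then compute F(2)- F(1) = -cos(6)/2 + cos(12)/2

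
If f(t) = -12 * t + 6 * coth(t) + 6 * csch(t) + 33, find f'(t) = -6*(cosh(t) + cosh(2*t))/sinh(t)^2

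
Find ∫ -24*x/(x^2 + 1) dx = -12*log(x^2 + 1) + C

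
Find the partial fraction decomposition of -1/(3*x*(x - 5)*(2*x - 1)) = 4/(27*(2*x - 1)) - 1/(135*(x - 5)) - 1/(15*x)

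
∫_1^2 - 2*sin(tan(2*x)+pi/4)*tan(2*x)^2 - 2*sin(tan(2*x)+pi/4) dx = cos(pi/4 + tan(4)) - cos(tan(2) + pi/4)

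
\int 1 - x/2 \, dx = -x^2/4 + x + C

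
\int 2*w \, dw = w^2 + C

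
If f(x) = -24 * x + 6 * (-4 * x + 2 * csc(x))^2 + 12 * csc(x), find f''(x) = 96*x/sin(x) - 192*x/sin(x)^3 + 192 - 12/sin(x) + 192*cos(x)/sin(x)^2 - 96/sin(x)^2 + 24/sin(x)^3 + 144/sin(x)^4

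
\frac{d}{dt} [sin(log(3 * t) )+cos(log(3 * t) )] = sqrt(2)*cos(log(t) + pi/4 + log(3))/t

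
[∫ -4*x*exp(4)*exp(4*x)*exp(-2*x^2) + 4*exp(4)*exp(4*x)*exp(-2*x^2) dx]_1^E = -exp(6) + exp(-2*exp(2) + 4 + 4*E)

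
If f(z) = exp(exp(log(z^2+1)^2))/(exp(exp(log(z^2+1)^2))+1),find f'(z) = 4*z*exp(exp(log(z^2 + 1)^2) + log(z^2 + 1)^2)*log(z^2 + 1)/(z^2*exp(2*exp(log(z^2 + 1)^2)) + 2*z^2*exp(exp(log(z^2 + 1)^2)) + z^2 + exp(2*exp(log(z^2 + 1)^2)) + 2*exp(exp(log(z^2 + 1)^2)) + 1)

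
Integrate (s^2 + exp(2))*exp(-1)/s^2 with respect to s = s*exp(-1) - E/s + C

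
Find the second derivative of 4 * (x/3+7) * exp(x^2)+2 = 16*x^3*exp(x^2)/3 + 112*x^2*exp(x^2) + 8*x*exp(x^2) + 56*exp(x^2)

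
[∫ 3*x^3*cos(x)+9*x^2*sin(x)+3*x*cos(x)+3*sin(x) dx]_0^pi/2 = 3*pi/2 + 3*pi^3/8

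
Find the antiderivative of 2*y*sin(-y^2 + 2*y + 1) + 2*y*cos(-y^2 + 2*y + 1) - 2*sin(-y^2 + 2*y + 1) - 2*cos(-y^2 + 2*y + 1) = sin((y - 1)^2 - 2) + cos((y - 1)^2 - 2) + C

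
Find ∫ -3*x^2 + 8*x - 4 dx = -x^3 + 4*x^2 - 4*x + C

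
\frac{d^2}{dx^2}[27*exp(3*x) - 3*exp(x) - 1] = 243*exp(3*x) - 3*exp(x)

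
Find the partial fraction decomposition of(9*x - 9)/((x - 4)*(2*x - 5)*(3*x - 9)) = 6/(2*x - 5) - 6/(x - 3) + 3/(x - 4)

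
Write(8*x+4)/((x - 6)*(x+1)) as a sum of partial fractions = 4/(7*(x + 1)) + 52/(7*(x - 6))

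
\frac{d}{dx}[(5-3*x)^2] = 18*x - 30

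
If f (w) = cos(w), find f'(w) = -sin(w)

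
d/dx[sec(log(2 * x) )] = tan(log(x) + log(2))*sec(log(x) + log(2))/x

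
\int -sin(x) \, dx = cos(x) + C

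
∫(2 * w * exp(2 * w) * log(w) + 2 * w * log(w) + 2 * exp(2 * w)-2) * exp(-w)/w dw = 4*log(w)*sinh(w) + C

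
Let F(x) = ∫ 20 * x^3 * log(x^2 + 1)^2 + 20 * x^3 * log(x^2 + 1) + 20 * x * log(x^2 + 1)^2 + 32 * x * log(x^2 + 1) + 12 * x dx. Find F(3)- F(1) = -20*log(2)^2 - 12*log(2) + 60*log(10) + 500*log(10)^2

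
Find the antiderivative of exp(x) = exp(x) + C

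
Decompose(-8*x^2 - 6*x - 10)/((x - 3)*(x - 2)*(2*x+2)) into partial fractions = -1/(2*(x + 1)) + 9/(x - 2) - 25/(2*(x - 3))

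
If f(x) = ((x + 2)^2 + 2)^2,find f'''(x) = 24*x + 48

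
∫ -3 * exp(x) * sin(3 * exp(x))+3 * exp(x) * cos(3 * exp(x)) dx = sqrt(2)*sin(3*exp(x) + pi/4) + C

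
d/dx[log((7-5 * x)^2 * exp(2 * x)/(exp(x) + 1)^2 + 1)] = (50*x^2*exp(2*x) + 50*x*exp(3*x) - 90*x*exp(2*x) - 70*exp(3*x) + 28*exp(2*x))/(25*x^2*exp(3*x) + 25*x^2*exp(2*x) - 70*x*exp(3*x) - 70*x*exp(2*x) + 50*exp(3*x) + 52*exp(2*x) + 3*exp(x) + 1)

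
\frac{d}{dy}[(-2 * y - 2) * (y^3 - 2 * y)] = -8*y^3 - 6*y^2 + 8*y + 4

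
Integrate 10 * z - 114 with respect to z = 5*z^2 - 114*z + C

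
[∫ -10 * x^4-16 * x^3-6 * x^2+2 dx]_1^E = (2 + 2*E + 2*exp(2))*(-exp(3) - exp(2) + E) + 6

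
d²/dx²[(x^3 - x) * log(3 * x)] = (6*x^2*log(x) + 5*x^2 + 6*x^2*log(3) - 1)/x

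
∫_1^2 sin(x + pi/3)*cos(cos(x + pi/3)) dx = sin(cos(1 + pi/3)) - sin(cos(pi/3 + 2))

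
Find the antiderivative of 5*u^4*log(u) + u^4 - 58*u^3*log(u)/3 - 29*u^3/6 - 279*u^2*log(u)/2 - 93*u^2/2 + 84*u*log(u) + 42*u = u^2*(3*u - 28)*(2*u^2 + 9*u - 9)*log(u)/6 + C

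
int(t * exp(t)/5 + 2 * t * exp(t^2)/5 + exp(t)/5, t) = t*exp(t)/5 + exp(t^2)/5 + C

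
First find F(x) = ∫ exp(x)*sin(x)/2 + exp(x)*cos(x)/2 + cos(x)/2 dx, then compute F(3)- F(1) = -(1 + E)*sin(1)/2 + (1 + exp(3))*sin(3)/2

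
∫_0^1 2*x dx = 1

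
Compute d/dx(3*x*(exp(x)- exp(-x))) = (3*x*exp(2*x) + 3*x + 3*exp(2*x) - 3)*exp(-x)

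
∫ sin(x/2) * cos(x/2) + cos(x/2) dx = (sin(x/2) + 1)^2 + C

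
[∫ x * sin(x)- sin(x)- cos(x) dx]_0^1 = -1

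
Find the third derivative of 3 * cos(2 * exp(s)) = 6*(4*exp(2*s)*sin(2*exp(s)) - 6*exp(s)*cos(2*exp(s)) - sin(2*exp(s)))*exp(s)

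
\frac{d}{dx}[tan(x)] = cos(x)^(-2)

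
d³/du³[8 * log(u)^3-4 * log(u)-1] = (48*log(u)^2 - 144*log(u) + 40)/u^3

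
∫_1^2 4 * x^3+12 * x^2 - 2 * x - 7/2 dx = 73/2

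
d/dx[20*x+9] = 20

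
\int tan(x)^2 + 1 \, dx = tan(x) + C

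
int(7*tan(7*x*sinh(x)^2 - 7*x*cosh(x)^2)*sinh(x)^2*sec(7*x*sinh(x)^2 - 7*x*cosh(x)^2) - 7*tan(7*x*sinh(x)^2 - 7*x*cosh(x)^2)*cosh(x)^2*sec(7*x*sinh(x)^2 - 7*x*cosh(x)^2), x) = sec(7*x) + C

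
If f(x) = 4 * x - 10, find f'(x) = 4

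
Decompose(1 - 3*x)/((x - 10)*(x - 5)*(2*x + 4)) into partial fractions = 1/(24*(x + 2)) + 1/(5*(x - 5)) - 29/(120*(x - 10))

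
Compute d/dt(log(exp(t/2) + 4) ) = exp(t/2)/(2*exp(t/2) + 8)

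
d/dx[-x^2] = -2*x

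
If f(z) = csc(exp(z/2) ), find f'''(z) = (exp(3*z/2)*cos(exp(z/2))/sin(exp(z/2)) - 6*exp(3*z/2)*cos(exp(z/2))/sin(exp(z/2))^3 - exp(z/2)*cos(exp(z/2))/sin(exp(z/2)) - 3*exp(z) + 6*exp(z)/sin(exp(z/2))^2)/(8*sin(exp(z/2)))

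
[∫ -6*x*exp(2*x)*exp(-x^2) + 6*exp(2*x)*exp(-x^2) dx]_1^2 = 3 - 3*E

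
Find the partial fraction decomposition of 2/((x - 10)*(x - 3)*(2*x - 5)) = 8/(15*(2*x - 5)) - 2/(7*(x - 3)) + 2/(105*(x - 10))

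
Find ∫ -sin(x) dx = cos(x) + C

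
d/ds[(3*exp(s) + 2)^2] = 18*exp(2*s) + 12*exp(s)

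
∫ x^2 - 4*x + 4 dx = x^3/3 - 2*x^2 + 4*x + C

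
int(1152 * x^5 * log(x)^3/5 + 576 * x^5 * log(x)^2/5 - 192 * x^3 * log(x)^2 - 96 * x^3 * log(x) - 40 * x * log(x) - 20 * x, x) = 4*x^2*(48*x^4*log(x)^2 - 60*x^2*log(x) - 25)*log(x)/5 + C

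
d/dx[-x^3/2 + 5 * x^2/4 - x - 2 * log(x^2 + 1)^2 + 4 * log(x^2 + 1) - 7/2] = (-3*x^4 + 5*x^3 - 5*x^2 - 16*x*log(x^2 + 1) + 21*x - 2)/(2*x^2 + 2)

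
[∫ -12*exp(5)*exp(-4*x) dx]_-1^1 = -3*exp(9) + 3*E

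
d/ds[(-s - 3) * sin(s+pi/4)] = -s*cos(s + pi/4) - sin(s + pi/4) - 3*cos(s + pi/4)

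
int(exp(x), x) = exp(x) + C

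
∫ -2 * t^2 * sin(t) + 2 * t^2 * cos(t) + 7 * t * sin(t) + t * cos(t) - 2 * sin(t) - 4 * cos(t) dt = -sqrt(2)*(-2*t^2 + 3*t + 1)*sin(t + pi/4) + C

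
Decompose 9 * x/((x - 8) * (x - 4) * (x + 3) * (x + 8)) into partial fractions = 3/(40*(x + 8)) - 27/(385*(x + 3)) - 3/(28*(x - 4)) + 9/(88*(x - 8))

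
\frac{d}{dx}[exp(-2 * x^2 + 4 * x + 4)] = -4*x*exp(-2*x^2 + 4*x + 4) + 4*exp(-2*x^2 + 4*x + 4)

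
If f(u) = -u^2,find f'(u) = -2*u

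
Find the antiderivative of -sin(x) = cos(x) + C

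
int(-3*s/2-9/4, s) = -3*s^2/4 - 9*s/4 + C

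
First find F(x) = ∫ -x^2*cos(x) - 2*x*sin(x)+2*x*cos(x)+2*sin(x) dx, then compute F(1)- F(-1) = -2*sin(1)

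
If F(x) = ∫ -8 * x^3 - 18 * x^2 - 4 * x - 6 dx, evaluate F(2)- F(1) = -84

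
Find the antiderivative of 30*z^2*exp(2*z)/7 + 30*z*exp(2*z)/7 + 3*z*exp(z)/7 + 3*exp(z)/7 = 3*z*(5*z*exp(z) + 1)*exp(z)/7 + C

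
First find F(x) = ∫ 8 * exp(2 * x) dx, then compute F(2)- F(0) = -4 + 4*exp(4)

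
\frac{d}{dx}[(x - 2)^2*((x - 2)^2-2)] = 4*x^3 - 24*x^2 + 44*x - 24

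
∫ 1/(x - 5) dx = log(15 - 3*x) + C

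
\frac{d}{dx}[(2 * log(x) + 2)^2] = (8*log(x) + 8)/x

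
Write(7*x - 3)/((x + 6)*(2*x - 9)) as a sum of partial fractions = 19/(7*(2*x - 9)) + 15/(7*(x + 6))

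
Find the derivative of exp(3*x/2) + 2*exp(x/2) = 3*exp(3*x/2)/2 + exp(x/2)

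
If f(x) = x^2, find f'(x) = 2*x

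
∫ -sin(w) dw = cos(w) + C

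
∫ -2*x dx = -x^2 + C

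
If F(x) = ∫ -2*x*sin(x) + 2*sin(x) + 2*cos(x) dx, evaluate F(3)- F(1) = 4*cos(3)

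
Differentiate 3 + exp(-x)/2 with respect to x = -exp(-x)/2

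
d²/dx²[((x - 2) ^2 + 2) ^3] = 30*x^4 - 240*x^3 + 792*x^2 - 1248*x + 792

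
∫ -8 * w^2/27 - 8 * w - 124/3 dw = -8*w^3/81 - 4*w^2 - 124*w/3 + C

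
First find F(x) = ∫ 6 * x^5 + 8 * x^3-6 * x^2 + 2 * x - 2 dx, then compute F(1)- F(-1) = -8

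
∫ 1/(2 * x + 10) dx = log(x + 5)/2 + C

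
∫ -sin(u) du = cos(u) + C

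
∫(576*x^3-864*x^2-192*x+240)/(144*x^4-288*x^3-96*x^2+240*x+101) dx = log((12*x^2 - 12*x - 10)^2 + 1) + C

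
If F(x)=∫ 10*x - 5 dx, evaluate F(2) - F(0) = 10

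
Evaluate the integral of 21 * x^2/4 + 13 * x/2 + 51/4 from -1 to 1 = 29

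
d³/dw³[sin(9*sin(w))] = 9*(27*sin(w)*sin(9*sin(w)) - 81*cos(w)^2*cos(9*sin(w)) - cos(9*sin(w)))*cos(w)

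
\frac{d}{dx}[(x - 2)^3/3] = x^2 - 4*x + 4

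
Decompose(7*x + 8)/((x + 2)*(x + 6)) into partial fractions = 17/(2*(x + 6)) - 3/(2*(x + 2))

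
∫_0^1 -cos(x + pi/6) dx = 1/2 - sin(pi/6 + 1)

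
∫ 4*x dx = 2*x^2 + C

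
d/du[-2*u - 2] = -2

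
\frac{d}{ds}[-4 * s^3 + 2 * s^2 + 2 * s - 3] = -12*s^2 + 4*s + 2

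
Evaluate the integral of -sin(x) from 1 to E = cos(E) - cos(1)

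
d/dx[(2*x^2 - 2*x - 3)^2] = 16*x^3 - 24*x^2 - 16*x + 12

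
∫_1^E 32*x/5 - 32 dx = -32*E + 16*exp(2)/5 + 144/5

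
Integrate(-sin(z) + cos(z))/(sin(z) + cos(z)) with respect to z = log(2*sin(z) + 2*cos(z)) + C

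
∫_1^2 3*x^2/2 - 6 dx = -5/2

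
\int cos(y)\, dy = sin(y) + C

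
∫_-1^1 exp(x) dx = E - exp(-1)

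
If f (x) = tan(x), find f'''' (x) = 24*tan(x)^5 + 40*tan(x)^3 + 16*tan(x)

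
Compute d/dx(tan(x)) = cos(x)^(-2)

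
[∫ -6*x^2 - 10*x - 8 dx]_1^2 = -37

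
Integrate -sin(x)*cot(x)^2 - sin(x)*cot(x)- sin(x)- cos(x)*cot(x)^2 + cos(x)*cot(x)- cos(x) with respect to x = sqrt(2)*sin(x + pi/4)*cot(x) + C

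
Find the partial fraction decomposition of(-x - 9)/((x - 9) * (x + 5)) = 2/(7*(x + 5)) - 9/(7*(x - 9))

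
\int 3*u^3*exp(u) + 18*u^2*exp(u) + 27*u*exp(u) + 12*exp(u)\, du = 3*(u + 1)^3*exp(u) + C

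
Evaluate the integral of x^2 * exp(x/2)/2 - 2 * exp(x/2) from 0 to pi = -4 + (-2 + pi)^2*exp(pi/2)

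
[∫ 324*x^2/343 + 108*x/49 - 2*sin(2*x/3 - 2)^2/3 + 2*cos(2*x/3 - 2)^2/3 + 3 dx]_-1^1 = sin(16/3)/2 - sin(8/3)/2 + 2274/343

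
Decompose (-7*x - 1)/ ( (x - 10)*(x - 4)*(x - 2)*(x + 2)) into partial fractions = -13/(288*(x + 2)) - 15/(64*(x - 2)) + 29/(72*(x - 4)) - 71/(576*(x - 10))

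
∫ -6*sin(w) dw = 6*cos(w) + C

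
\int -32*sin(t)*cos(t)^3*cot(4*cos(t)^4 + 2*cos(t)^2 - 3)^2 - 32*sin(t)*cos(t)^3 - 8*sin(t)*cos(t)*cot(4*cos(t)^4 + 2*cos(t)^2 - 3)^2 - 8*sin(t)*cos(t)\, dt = -2*cot(4*cos(t)^4 + 2*cos(t)^2 - 3) + C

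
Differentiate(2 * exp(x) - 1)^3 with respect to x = 24*exp(3*x) - 24*exp(2*x) + 6*exp(x)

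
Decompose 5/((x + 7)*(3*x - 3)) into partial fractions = -5/(24*(x + 7)) + 5/(24*(x - 1))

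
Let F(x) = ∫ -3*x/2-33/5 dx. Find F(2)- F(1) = -177/20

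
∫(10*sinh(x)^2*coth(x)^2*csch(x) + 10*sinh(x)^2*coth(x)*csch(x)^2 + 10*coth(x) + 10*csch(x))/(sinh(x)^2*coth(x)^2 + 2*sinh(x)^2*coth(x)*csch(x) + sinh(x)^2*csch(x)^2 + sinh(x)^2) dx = -5*log((2*cosh(x) + cosh(2*x) + 1)/sinh(x)^2) + C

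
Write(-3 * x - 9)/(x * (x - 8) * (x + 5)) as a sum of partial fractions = 6/(65*(x + 5)) - 33/(104*(x - 8)) + 9/(40*x)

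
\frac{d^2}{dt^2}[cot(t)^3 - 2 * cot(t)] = 12*cot(t)^5 + 14*cot(t)^3 + 2*cot(t)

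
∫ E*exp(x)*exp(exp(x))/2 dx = exp(exp(x) + 1)/2 + C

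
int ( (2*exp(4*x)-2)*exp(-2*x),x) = 4*sinh(x)^2 + C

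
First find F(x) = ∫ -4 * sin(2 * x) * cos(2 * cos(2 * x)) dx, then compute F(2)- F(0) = sin(2*cos(4)) - sin(2)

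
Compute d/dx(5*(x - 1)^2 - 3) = 10*x - 10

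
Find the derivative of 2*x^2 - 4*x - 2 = 4*x - 4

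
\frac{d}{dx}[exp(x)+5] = exp(x)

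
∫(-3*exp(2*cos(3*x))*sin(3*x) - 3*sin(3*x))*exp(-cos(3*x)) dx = 2*sinh(cos(3*x)) + C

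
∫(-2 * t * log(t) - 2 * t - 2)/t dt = -2*(t + 1)*log(t) + C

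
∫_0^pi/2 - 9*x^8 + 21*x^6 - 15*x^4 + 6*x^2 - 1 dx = -(-pi/2 + pi^3/8)^3 - pi/2 + pi^3/8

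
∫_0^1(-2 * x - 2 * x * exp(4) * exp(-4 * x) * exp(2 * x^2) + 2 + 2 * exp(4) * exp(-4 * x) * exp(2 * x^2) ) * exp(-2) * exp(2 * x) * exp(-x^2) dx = -E - exp(-2) + exp(-1) + exp(2)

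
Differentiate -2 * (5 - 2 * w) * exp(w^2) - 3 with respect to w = 8*w^2*exp(w^2) - 20*w*exp(w^2) + 4*exp(w^2)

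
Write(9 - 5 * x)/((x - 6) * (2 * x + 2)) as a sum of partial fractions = -1/(x + 1) - 3/(2*(x - 6))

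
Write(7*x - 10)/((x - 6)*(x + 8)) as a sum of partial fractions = 33/(7*(x + 8)) + 16/(7*(x - 6))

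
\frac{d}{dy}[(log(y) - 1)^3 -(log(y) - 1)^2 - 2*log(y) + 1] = (3*log(y)^2 - 8*log(y) + 3)/y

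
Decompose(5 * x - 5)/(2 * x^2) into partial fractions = 5/(2*x) - 5/(2*x^2)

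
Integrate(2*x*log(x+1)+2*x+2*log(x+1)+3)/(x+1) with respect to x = (2*x + 3)*log(x + 1) + C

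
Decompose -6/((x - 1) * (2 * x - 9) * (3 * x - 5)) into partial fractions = 27/(17*(3*x - 5)) - 24/(119*(2*x - 9)) - 3/(7*(x - 1))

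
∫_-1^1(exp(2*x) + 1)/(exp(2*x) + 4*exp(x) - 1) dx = -log(-E + exp(-1) + 4) + log(-exp(-1) + E + 4)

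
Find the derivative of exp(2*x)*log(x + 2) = (2*x*exp(2*x)*log(x + 2) + 4*exp(2*x)*log(x + 2) + exp(2*x))/(x + 2)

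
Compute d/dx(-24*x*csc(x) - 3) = 24*x*cot(x)*csc(x) - 24*csc(x)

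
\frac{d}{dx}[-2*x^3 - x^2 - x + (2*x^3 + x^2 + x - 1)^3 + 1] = 72*x^8 + 96*x^7 + 126*x^6 + 6*x^5 - 15*x^4 - 48*x^3 - 3*x^2 - 2*x + 2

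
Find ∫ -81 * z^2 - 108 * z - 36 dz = -27*z^3 - 54*z^2 - 36*z + C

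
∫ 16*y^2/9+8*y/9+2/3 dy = 16*y^3/27 + 4*y^2/9 + 2*y/3 + C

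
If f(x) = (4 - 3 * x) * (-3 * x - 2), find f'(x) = 18*x - 6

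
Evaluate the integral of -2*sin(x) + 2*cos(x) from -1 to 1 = 4*sin(1)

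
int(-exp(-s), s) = exp(-s) + C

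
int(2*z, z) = z^2 + C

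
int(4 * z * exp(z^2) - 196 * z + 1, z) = -98*z^2 + z + 2*exp(z^2) + C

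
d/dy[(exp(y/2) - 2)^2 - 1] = -2*exp(y/2) + exp(y)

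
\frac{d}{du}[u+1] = 1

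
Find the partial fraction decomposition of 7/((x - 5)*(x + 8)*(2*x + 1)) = -28/(165*(2*x + 1)) + 7/(195*(x + 8)) + 7/(143*(x - 5))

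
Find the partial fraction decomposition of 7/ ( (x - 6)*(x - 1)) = -7/(5*(x - 1)) + 7/(5*(x - 6))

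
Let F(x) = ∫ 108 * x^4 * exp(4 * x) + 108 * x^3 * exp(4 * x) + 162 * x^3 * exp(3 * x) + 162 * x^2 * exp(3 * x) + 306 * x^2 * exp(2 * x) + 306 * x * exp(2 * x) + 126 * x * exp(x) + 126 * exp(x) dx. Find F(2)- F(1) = -3*(6 + 3*E + 3*exp(2))^2 - 18*E + 18*exp(2) + 72*exp(4) + 3*(6 + 6*exp(2) + 12*exp(4))^2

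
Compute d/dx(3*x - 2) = 3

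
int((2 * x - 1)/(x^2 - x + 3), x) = log(x^2 - x + 3) + C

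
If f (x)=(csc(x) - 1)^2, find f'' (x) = 2*(1 - 2/sin(x) - 2/sin(x)^2 + 3/sin(x)^3)/sin(x)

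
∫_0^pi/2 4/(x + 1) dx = 4*log(1 + pi/2)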